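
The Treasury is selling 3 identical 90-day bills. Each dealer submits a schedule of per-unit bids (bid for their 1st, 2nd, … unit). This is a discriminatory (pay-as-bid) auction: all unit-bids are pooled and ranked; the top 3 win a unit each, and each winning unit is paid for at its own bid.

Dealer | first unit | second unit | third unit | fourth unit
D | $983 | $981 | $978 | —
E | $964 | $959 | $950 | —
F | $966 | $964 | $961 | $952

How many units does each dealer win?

Pooled unit-bids ranked (top 3): 983 (D-1), 981 (D-2), 978 (D-3)
Next rejected bid: $966 (not a price — pay-as-bid).
Allocation: D 3.

D 3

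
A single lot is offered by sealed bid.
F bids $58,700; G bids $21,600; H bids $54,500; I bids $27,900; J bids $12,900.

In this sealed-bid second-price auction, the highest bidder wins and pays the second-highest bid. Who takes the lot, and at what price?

Bids in order: 58,700 (F) > 54,500 (H) > 27,900 (I) > 21,600 (G) > 12,900 (J)
F is highest; pays the second-highest bid, $54,500.

F pays $54,500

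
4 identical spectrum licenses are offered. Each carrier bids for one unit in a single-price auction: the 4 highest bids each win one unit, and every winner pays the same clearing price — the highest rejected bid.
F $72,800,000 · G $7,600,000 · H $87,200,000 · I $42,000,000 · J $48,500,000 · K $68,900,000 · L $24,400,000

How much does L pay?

L pays $0

Ordering the bids: 87,200,000 (H), 72,800,000 (F), 68,900,000 (K), 48,500,000 (J), 42,000,000 (I), 24,400,000 (L), …
Top 4: H, F, K, J.
First losing bid is I's $42,000,000, which sets the uniform price.
L does not win → pays $0.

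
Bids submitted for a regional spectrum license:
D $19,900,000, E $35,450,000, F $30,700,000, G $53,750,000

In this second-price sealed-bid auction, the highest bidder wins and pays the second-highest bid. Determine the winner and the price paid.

Sorting bids: 53,750,000 (G) > 35,450,000 (E) > 30,700,000 (F) > 19,900,000 (D)
Second-price: G pays E's bid of $35,450,000.

G pays $35,450,000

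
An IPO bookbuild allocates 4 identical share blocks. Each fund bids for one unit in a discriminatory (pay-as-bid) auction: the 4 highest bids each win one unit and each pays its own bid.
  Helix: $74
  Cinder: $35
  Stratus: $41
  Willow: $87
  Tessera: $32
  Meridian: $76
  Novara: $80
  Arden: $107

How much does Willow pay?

Bids ranked high→low: 107 (Arden), 87 (Willow), 80 (Novara), 76 (Meridian), 74 (Helix), 41 (Stratus), …
Top 4: Arden, Willow, Novara, Meridian.
Willow wins → own bid $87.

Willow pays $87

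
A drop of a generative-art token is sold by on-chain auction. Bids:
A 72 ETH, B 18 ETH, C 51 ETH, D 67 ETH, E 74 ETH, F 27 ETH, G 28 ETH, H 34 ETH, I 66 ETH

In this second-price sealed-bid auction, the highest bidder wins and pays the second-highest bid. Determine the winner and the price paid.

E pays 72 ETH

Second-price sealed-bid auction: the highest bidder wins and pays the second-highest bid.
Sorting bids: 74 (E) > 72 (A) > 67 (D) > 66 (I) > 51 (C) > 34 (H) > …
Second-price: E pays A's bid of 72 ETH.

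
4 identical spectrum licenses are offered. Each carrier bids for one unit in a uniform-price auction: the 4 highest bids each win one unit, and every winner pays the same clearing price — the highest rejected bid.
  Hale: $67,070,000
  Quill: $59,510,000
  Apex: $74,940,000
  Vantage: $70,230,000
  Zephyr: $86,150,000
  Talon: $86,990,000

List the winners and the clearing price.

Talon, Zephyr, Apex, Vantage; each pays $67,070,000

Ordering the bids: 86,990,000 (Talon), 86,150,000 (Zephyr), 74,940,000 (Apex), 70,230,000 (Vantage), 67,070,000 (Hale), 59,510,000 (Quill)
Top 4: Talon, Zephyr, Apex, Vantage.
Clearing price = highest rejected bid = $67,070,000.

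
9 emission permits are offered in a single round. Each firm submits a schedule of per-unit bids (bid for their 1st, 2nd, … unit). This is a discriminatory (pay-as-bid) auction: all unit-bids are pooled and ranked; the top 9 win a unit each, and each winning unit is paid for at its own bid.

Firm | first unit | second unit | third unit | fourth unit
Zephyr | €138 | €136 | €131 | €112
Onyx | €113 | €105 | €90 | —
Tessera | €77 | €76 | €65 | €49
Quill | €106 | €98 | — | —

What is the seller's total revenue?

Total revenue: €1,029

Merging the schedules and taking the best 9: 138 (Zephyr-1), 136 (Zephyr-2), 131 (Zephyr-3), 113 (Onyx-1), 112 (Zephyr-4), 106 (Quill-1), 105 (Onyx-2), 98 (Quill-2), 90 (Onyx-3)
Next rejected bid: €77 (not a price — pay-as-bid).
Each winning unit pays its own bid.
Revenue = 138 + 136 + 131 + 113 + 112 + 106 + 105 + 98 + 90 = €1,029.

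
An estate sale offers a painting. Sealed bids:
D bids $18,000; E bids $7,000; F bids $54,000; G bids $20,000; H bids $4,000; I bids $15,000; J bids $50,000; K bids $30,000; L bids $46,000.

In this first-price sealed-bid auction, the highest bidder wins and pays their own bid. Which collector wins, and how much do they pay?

F pays $54,000

Sorting bids: 54,000 (F) > 50,000 (J) > 46,000 (L) > 30,000 (K) > 20,000 (G) > 18,000 (D) > …
F has the highest bid and pays exactly that: $54,000.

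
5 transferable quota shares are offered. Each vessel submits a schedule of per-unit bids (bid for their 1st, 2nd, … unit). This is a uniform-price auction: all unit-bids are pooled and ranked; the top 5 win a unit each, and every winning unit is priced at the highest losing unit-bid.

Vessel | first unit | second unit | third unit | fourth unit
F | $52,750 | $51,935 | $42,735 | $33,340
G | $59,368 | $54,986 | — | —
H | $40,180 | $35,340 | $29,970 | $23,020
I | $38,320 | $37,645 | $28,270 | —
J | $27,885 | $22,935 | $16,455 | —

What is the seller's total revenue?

Total revenue: $200,900

Pooled unit-bids ranked (top 5): 59,368 (G-1), 54,986 (G-2), 52,750 (F-1), 51,935 (F-2), 42,735 (F-3)
Highest rejected unit-bid = $40,180.
Allocation: F 3, G 2. Every unit priced at $40,180.
Revenue = 5 × 40,180 = $200,900.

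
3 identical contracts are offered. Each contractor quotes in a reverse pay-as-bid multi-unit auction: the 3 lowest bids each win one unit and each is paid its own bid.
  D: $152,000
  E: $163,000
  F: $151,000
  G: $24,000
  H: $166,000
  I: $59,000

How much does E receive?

E is paid $0

Ordering the bids: 24,000 (G), 59,000 (I), 151,000 (F), 152,000 (D), 163,000 (E), …
Lowest 3: G, I, F.
E does not win → $0.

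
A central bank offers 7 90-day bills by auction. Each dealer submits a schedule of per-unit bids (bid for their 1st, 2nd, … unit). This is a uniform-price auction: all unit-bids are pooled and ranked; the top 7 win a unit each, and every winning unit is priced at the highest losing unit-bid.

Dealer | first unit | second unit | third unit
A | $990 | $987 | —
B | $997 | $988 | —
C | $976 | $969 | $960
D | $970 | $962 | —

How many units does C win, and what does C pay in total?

C: 2 units, pays $1,924

All unit-bids, highest first — top 7: 997 (B-1), 990 (A-1), 988 (B-2), 987 (A-2), 976 (C-1), 970 (D-1), 969 (C-2)
The (k+1)-th unit-bid is $962.
C wins 2 unit(s) at $962 each.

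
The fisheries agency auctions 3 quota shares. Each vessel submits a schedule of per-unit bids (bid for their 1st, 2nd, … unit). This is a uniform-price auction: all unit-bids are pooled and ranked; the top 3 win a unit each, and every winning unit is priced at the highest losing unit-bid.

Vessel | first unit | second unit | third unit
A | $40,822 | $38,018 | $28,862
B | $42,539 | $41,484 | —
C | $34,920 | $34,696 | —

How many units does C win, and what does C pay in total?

C: 0 units, pays $0

Merging the schedules and taking the best 3: 42,539 (B-1), 41,484 (B-2), 40,822 (A-1)
First bid not allocated: $38,018.
C wins 0 unit(s) at $38,018 each.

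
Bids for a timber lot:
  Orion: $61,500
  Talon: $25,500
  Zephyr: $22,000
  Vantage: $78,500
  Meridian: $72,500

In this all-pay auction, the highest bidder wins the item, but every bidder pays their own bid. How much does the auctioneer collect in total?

Total revenue: $260,000

Rule: the highest bidder wins the item, but every bidder pays their own bid.
Bids in order: 78,500 (Vantage) > 72,500 (Meridian) > 61,500 (Orion) > 25,500 (Talon) > 22,000 (Zephyr)
Every bidder forfeits their bid regardless of winning.
Revenue = 61,500 + 25,500 + 22,000 + 78,500 + 72,500 = $260,000.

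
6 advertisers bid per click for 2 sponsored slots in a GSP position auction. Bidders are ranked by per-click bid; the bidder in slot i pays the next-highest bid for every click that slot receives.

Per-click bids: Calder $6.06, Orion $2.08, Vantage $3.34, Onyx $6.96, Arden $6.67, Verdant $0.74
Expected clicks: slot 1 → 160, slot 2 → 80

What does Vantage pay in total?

Ranked by bid: $6.96 (Onyx) > $6.67 (Arden) > $6.06 (Calder) > …
Vantage ranks below slot 2 → no slot, pays nothing.

Vantage pays $0.00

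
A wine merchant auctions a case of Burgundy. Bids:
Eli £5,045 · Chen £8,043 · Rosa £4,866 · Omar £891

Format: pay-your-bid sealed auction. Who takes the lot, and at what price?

Chen pays £8,043

Rule: the highest bidder wins and pays their own bid.
Bids ranked: 8,043 (Chen) > 5,045 (Eli) > 4,866 (Rosa) > 891 (Omar)
First-price: Chen pays what they bid, £8,043.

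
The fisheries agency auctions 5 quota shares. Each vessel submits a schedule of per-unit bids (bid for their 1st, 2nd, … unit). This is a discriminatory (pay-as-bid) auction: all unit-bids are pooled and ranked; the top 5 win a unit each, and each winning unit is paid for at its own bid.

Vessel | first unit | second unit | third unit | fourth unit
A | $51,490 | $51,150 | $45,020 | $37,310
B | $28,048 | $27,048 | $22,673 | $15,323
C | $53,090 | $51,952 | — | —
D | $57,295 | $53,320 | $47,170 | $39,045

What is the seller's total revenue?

All unit-bids, highest first — top 5: 57,295 (D-1), 53,320 (D-2), 53,090 (C-1), 51,952 (C-2), 51,490 (A-1)
Next rejected bid: $51,150 (not a price — pay-as-bid).
Each winning unit pays its own bid.
Revenue = 57,295 + 53,320 + 53,090 + 51,952 + 51,490 = $267,147.

Total revenue: $267,147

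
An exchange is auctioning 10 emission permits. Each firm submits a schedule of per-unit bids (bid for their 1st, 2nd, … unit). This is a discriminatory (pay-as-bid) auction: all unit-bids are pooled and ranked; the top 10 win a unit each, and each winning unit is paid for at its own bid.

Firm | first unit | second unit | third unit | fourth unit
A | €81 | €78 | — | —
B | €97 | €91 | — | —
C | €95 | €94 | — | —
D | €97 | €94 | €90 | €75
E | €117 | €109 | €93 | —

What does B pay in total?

All unit-bids, highest first — top 10: 117 (E-1), 109 (E-2), 97 (B-1), 97 (D-1), 95 (C-1), 94 (C-2), 94 (D-2), 93 (E-3), 91 (B-2), 90 (D-3)
Next rejected bid: €81 (not a price — pay-as-bid).
B's winning unit-bids: 97 + 91 = €188.

B pays €188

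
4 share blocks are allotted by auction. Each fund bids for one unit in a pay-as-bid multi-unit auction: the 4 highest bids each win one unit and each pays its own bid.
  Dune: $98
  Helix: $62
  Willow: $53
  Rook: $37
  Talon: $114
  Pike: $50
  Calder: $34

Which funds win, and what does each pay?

Ordering the bids: 114 (Talon), 98 (Dune), 62 (Helix), 53 (Willow), 50 (Pike), 37 (Rook), …
The 4 highest are Talon, Dune, Helix, Willow.
Each winner pays its own bid: Talon $114, Dune $98, Helix $62, Willow $53.

Talon $114, Dune $98, Helix $62, Willow $53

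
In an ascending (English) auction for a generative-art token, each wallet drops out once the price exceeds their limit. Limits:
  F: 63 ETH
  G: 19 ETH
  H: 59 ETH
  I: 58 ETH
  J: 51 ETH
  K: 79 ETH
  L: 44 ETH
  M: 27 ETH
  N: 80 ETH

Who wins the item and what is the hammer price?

Sorting limits: 80 (N) > 79 (K) > 63 (F) > 59 (H) > 58 (I) > 51 (J) > …
Bidding ends when K exits at 79 ETH; N takes it.

N wins at 79 ETH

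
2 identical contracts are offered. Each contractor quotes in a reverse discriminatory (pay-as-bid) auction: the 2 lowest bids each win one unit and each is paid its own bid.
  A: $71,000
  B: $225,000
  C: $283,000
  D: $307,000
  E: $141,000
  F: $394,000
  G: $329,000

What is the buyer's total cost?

Sorting: 71,000 (A), 141,000 (E), 225,000 (B), 283,000 (C), …
Winners (2 units): A, E.
Total cost = 71,000 + 141,000 = $212,000.

Total cost: $212,000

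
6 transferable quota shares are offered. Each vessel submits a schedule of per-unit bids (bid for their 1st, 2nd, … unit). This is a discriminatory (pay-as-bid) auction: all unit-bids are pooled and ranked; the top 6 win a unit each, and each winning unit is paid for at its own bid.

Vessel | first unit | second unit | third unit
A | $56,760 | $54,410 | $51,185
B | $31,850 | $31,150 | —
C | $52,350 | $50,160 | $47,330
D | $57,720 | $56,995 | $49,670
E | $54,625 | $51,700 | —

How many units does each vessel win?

A 2, C 1, D 2, E 1

Merging the schedules and taking the best 6: 57,720 (D-1), 56,995 (D-2), 56,760 (A-1), 54,625 (E-1), 54,410 (A-2), 52,350 (C-1)
Next rejected bid: $51,700 (not a price — pay-as-bid).
Allocation: A 2, C 1, D 2, E 1.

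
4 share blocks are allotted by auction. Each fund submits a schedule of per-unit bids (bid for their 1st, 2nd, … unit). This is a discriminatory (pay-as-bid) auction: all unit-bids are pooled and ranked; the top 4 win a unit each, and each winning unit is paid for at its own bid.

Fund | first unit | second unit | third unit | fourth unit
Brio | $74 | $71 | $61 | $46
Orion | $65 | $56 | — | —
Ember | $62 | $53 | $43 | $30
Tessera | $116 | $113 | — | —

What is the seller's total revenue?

Total revenue: $374

All unit-bids, highest first — top 4: 116 (Tessera-1), 113 (Tessera-2), 74 (Brio-1), 71 (Brio-2)
Next rejected bid: $65 (not a price — pay-as-bid).
Each winning unit pays its own bid.
Revenue = 116 + 113 + 74 + 71 = $374.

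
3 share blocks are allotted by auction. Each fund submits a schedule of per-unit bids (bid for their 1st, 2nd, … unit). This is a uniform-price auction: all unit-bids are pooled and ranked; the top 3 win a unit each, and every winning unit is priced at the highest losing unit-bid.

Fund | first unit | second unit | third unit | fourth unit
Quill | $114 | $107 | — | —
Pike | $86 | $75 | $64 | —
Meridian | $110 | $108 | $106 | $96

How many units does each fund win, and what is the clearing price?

All unit-bids, highest first — top 3: 114 (Quill-1), 110 (Meridian-1), 108 (Meridian-2)
Highest rejected unit-bid = $107.
Allocation: Meridian 2, Quill 1.

Meridian 2, Quill 1; clearing price $107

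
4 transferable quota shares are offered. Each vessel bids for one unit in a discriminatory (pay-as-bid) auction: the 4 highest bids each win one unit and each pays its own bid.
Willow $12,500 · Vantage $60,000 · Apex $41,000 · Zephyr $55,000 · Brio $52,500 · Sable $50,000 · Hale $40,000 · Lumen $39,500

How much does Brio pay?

Brio pays $52,500

Sorting: 60,000 (Vantage), 55,000 (Zephyr), 52,500 (Brio), 50,000 (Sable), 41,000 (Apex), 40,000 (Hale), …
The 4 highest are Vantage, Zephyr, Brio, Sable.
Brio wins → own bid $52,500.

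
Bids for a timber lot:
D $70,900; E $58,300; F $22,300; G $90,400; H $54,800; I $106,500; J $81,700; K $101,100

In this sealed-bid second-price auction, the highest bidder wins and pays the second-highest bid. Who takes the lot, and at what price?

I pays $101,100

Bids in order: 106,500 (I) > 101,100 (K) > 90,400 (G) > 81,700 (J) > 70,900 (D) > 58,300 (E) > …
Second-price: I pays K's bid of $101,100.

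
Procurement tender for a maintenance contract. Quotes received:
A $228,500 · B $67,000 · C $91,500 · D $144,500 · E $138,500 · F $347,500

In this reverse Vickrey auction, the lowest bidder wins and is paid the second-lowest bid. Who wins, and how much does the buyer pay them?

B is paid $91,500

Bids ranked: 67,000 (B) < 91,500 (C) < 138,500 (E) < 144,500 (D) < 228,500 (A) < 347,500 (F)
B wins with the lowest bid; price is set by the runner-up at $91,500.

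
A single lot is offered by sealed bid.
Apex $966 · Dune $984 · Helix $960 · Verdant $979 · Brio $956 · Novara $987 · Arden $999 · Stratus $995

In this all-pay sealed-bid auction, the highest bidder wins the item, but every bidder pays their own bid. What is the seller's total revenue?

Total revenue: $7,826

Bids ranked: 999 (Arden) > 995 (Stratus) > 987 (Novara) > 984 (Dune) > 979 (Verdant) > 966 (Apex) > …
Arden wins with the top bid; all bids are sunk regardless.
Every bidder forfeits their bid regardless of winning.
Revenue = 966 + 984 + 960 + 979 + 956 + 987 + 999 + 995 = $7,826.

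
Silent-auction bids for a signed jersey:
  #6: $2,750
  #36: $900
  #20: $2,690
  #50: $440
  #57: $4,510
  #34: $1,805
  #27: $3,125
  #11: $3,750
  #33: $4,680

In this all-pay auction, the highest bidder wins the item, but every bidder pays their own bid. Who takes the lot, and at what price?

All-pay auction: the highest bidder wins the item, but every bidder pays their own bid.
Sorting bids: 4,680 (#33) > 4,510 (#57) > 3,750 (#11) > 3,125 (#27) > 2,750 (#6) > 2,690 (#20) > …
#33 is highest and takes the item; every bidder forfeits their bid.

#33 pays $4,680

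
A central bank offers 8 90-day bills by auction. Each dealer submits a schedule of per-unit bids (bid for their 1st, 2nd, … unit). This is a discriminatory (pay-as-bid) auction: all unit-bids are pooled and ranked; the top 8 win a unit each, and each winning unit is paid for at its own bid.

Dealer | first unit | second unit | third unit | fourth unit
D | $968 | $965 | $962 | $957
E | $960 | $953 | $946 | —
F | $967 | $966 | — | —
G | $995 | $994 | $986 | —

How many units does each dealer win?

D 3, F 2, G 3

Merging the schedules and taking the best 8: 995 (G-1), 994 (G-2), 986 (G-3), 968 (D-1), 967 (F-1), 966 (F-2), 965 (D-2), 962 (D-3)
Next rejected bid: $960 (not a price — pay-as-bid).
Allocation: D 3, F 2, G 3.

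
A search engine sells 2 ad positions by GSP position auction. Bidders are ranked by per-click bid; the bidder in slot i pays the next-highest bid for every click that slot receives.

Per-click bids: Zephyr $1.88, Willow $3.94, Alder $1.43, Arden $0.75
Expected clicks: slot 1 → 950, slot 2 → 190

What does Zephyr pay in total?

Zephyr pays $271.70

Per-click bids in order: $3.94 (Willow) > $1.88 (Zephyr) > $1.43 (Alder) > …
Zephyr holds slot 2 → pays next bid $1.43 × 190 clicks = $271.70.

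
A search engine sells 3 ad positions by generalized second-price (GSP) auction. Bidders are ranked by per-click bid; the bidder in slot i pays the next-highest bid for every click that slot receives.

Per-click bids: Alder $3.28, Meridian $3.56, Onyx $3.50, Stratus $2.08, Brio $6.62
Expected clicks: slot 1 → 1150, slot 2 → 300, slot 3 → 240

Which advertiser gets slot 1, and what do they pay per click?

Ranked by bid: $6.62 (Brio) > $3.56 (Meridian) > $3.50 (Onyx) > $3.28 (Alder) > …
Slot 1 goes to the first-ranked bidder, Brio, who pays the next bid down: $3.56/click.

Brio; $3.56 per click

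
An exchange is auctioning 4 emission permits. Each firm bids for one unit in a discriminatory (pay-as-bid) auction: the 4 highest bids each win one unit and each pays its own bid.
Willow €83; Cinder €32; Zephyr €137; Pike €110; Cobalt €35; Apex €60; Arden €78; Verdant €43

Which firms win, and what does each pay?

Ordering the bids: 137 (Zephyr), 110 (Pike), 83 (Willow), 78 (Arden), 60 (Apex), 43 (Verdant), …
The 4 highest are Zephyr, Pike, Willow, Arden.
Each winner pays its own bid: Zephyr €137, Pike €110, Willow €83, Arden €78.

Zephyr €137, Pike €110, Willow €83, Arden €78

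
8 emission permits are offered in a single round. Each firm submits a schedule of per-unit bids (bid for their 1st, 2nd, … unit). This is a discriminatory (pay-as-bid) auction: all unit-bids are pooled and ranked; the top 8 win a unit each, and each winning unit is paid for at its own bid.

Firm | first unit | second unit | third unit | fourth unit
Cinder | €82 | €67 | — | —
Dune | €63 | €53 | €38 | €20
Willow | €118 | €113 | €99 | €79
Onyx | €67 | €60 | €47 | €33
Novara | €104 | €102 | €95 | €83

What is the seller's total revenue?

Merging the schedules and taking the best 8: 118 (Willow-1), 113 (Willow-2), 104 (Novara-1), 102 (Novara-2), 99 (Willow-3), 95 (Novara-3), 83 (Novara-4), 82 (Cinder-1)
Next rejected bid: €79 (not a price — pay-as-bid).
Each winning unit pays its own bid.
Revenue = 118 + 113 + 104 + 102 + 99 + 95 + 83 + 82 = €796.

Total revenue: €796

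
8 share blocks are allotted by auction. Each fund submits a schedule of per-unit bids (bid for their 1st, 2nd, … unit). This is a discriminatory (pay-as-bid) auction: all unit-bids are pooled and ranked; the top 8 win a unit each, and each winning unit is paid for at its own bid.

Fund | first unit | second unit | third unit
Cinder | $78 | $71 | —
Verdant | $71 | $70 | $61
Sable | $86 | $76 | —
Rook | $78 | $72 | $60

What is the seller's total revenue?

All unit-bids, highest first — top 8: 86 (Sable-1), 78 (Cinder-1), 78 (Rook-1), 76 (Sable-2), 72 (Rook-2), 71 (Cinder-2), 71 (Verdant-1), 70 (Verdant-2)
Next rejected bid: $61 (not a price — pay-as-bid).
Each winning unit pays its own bid.
Revenue = 86 + 78 + 78 + 76 + 72 + 71 + 71 + 70 = $602.

Total revenue: $602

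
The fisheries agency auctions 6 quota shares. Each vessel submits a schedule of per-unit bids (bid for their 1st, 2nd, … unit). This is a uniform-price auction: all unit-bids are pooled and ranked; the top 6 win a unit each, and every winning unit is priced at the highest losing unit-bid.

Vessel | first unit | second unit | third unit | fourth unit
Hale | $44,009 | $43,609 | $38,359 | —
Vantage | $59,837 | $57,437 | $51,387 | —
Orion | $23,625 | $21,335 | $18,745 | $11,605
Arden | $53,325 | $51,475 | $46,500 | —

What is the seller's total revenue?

Total revenue: $264,054

All unit-bids, highest first — top 6: 59,837 (Vantage-1), 57,437 (Vantage-2), 53,325 (Arden-1), 51,475 (Arden-2), 51,387 (Vantage-3), 46,500 (Arden-3)
First bid not allocated: $44,009.
Allocation: Arden 3, Vantage 3. Every unit priced at $44,009.
Revenue = 6 × 44,009 = $264,054.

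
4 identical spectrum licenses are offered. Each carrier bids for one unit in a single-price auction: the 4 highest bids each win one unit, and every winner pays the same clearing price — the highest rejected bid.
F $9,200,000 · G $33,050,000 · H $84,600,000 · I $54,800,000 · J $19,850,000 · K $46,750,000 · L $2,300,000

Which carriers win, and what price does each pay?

H, I, K, G; each pays $19,850,000

Ordering the bids: 84,600,000 (H), 54,800,000 (I), 46,750,000 (K), 33,050,000 (G), 19,850,000 (J), 9,200,000 (F), …
Winners (4 units): H, I, K, G.
Highest unsuccessful bid: $19,850,000 → clearing price.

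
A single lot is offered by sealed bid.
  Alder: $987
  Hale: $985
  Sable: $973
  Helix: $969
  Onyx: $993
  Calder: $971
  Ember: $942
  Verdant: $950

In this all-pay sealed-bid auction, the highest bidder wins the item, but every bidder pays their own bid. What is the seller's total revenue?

Total revenue: $7,770

All-pay sealed-bid auction: the highest bidder wins the item, but every bidder pays their own bid.
Bids in order: 993 (Onyx) > 987 (Alder) > 985 (Hale) > 973 (Sable) > 971 (Calder) > 969 (Helix) > …
Onyx wins with the top bid; all bids are sunk regardless.
Every bidder forfeits their bid regardless of winning.
Revenue = 987 + 985 + 973 + 969 + 993 + 971 + 942 + 950 = $7,770.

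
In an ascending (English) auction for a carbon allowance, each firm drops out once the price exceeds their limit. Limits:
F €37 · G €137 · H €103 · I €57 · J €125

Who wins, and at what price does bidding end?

Limits in order: 137 (G) > 125 (J) > 103 (H) > 57 (I) > 37 (F)
Bidding ends when J exits at €125; G takes it.

G wins at €125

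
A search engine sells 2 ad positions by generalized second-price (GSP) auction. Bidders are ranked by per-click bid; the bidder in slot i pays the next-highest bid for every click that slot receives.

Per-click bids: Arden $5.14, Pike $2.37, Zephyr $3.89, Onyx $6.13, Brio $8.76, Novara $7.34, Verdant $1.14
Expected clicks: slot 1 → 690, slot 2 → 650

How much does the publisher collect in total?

Total revenue: $9049.10

Sorting advertisers: $8.76 (Brio) > $7.34 (Novara) > $6.13 (Onyx) > …
Slot 1: Brio pays $7.34 × 690 = $5064.60
Slot 2: Novara pays $6.13 × 650 = $3984.50
Total = $9049.10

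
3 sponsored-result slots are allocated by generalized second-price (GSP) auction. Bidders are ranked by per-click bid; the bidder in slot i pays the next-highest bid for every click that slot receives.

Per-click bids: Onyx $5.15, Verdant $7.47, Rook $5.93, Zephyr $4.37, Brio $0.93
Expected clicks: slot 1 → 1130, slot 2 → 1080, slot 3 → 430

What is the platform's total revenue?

Per-click bids in order: $7.47 (Verdant) > $5.93 (Rook) > $5.15 (Onyx) > $4.37 (Zephyr) > …
Slot 1: Verdant pays $5.93 × 1130 = $6700.90
Slot 2: Rook pays $5.15 × 1080 = $5562.00
Slot 3: Onyx pays $4.37 × 430 = $1879.10
Total = $14142.00

Total revenue: $14142.00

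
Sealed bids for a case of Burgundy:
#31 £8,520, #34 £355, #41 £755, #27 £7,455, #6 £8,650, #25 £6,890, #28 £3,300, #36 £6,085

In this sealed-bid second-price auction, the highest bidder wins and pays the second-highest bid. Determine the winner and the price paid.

#6 pays £8,520

Rule: the highest bidder wins and pays the second-highest bid.
Bids ranked: 8,650 (#6) > 8,520 (#31) > 7,455 (#27) > 6,890 (#25) > 6,085 (#36) > 3,300 (#28) > …
Second-price: #6 pays #31's bid of £8,520.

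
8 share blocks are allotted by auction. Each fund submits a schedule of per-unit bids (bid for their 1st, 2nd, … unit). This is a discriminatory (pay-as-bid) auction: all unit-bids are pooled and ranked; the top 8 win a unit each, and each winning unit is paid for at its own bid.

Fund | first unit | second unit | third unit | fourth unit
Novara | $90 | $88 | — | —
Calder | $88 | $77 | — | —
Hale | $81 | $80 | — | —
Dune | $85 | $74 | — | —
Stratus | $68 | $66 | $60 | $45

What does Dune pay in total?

Pooled unit-bids ranked (top 8): 90 (Novara-1), 88 (Novara-2), 88 (Calder-1), 85 (Dune-1), 81 (Hale-1), 80 (Hale-2), 77 (Calder-2), 74 (Dune-2)
Next rejected bid: $68 (not a price — pay-as-bid).
Dune's winning unit-bids: 85 + 74 = $159.

Dune pays $159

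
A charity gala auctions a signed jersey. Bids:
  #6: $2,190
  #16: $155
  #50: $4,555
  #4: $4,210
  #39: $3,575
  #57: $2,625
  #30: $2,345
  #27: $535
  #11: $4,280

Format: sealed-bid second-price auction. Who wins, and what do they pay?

#50 pays $4,280

Sorting bids: 4,555 (#50) > 4,280 (#11) > 4,210 (#4) > 3,575 (#39) > 2,625 (#57) > 2,345 (#30) > …
#50 is highest; pays the second-highest bid, $4,280.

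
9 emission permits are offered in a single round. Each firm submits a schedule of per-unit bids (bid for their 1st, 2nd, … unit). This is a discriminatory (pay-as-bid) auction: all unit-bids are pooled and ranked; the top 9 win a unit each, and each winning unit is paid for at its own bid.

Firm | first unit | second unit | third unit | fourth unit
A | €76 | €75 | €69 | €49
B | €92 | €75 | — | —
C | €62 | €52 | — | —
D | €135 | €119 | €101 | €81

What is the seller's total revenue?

All unit-bids, highest first — top 9: 135 (D-1), 119 (D-2), 101 (D-3), 92 (B-1), 81 (D-4), 76 (A-1), 75 (A-2), 75 (B-2), 69 (A-3)
Next rejected bid: €62 (not a price — pay-as-bid).
Each winning unit pays its own bid.
Revenue = 135 + 119 + 101 + 92 + 81 + 76 + 75 + 75 + 69 = €823.

Total revenue: €823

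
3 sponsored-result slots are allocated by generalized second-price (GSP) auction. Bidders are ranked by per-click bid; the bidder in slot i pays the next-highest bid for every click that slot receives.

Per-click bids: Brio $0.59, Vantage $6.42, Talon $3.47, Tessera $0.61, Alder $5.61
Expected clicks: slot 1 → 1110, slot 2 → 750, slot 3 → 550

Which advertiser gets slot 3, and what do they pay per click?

Talon; $0.61 per click

Ranked by bid: $6.42 (Vantage) > $5.61 (Alder) > $3.47 (Talon) > $0.61 (Tessera) > …
Slot 3 goes to the third-ranked bidder, Talon, who pays the next bid down: $0.61/click.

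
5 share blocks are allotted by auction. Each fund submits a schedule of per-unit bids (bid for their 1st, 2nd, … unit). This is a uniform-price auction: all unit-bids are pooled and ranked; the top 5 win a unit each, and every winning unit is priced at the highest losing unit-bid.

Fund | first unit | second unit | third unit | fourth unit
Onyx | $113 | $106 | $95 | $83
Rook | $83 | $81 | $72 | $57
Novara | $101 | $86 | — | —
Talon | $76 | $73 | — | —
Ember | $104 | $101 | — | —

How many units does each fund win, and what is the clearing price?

All unit-bids, highest first — top 5: 113 (Onyx-1), 106 (Onyx-2), 104 (Ember-1), 101 (Novara-1), 101 (Ember-2)
The (k+1)-th unit-bid is $95.
Allocation: Ember 2, Novara 1, Onyx 2.

Ember 2, Novara 1, Onyx 2; clearing price $95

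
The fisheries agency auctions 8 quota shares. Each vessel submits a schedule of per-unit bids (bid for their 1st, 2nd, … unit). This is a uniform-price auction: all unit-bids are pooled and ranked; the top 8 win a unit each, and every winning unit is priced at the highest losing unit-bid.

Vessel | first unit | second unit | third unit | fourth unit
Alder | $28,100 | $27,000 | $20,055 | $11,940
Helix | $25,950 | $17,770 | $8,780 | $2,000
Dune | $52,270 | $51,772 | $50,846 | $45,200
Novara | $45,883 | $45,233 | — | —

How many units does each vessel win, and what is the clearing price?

Pooled unit-bids ranked (top 8): 52,270 (Dune-1), 51,772 (Dune-2), 50,846 (Dune-3), 45,883 (Novara-1), 45,233 (Novara-2), 45,200 (Dune-4), 28,100 (Alder-1), 27,000 (Alder-2)
Highest rejected unit-bid = $25,950.
Allocation: Alder 2, Dune 4, Novara 2.

Alder 2, Dune 4, Novara 2; clearing price $25,950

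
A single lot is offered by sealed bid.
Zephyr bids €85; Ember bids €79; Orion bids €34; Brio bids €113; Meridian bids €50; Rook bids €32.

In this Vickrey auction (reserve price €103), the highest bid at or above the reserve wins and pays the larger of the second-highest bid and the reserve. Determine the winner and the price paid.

Brio pays €103

Vickrey auction (reserve price €103): the highest bid at or above the reserve wins and pays the larger of the second-highest bid and the reserve.
Bids ranked: 113 (Brio) > 85 (Zephyr) > 79 (Ember) > 50 (Meridian) > 34 (Orion) > 32 (Rook)
Brio has the top bid at or above the reserve (€113).
Second-highest bid €85 is below the reserve €103, so the reserve binds → payment €103.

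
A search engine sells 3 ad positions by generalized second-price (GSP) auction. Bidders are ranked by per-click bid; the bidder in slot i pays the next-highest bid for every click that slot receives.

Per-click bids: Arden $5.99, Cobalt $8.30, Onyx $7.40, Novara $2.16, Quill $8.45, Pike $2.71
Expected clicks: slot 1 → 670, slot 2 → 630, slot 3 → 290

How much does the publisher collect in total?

Total revenue: $11960.10

Ranked by bid: $8.45 (Quill) > $8.30 (Cobalt) > $7.40 (Onyx) > $5.99 (Arden) > …
Slot 1: Quill pays $8.30 × 670 = $5561.00
Slot 2: Cobalt pays $7.40 × 630 = $4662.00
Slot 3: Onyx pays $5.99 × 290 = $1737.10
Total = $11960.10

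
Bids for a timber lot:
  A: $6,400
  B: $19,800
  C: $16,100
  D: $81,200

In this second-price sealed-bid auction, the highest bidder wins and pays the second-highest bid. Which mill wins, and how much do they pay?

Bids ranked: 81,200 (D) > 19,800 (B) > 16,100 (C) > 6,400 (A)
Second-price: D pays B's bid of $19,800.

D pays $19,800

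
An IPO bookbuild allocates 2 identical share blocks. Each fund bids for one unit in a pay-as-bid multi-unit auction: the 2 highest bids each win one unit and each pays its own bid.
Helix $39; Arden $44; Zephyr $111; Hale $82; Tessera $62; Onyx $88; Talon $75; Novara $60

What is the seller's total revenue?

Ordering the bids: 111 (Zephyr), 88 (Onyx), 82 (Hale), 75 (Talon), …
The 2 highest are Zephyr, Onyx.
Total revenue = 111 + 88 = $199.

Total revenue: $199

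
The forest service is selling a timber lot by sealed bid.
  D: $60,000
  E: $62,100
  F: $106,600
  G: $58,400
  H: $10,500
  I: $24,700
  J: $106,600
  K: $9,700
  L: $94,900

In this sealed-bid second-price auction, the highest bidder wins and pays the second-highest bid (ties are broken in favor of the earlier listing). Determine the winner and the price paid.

F pays $106,600

Bids ranked: 106,600 (F) > 106,600 (J) > 94,900 (L) > 62,100 (E) > 60,000 (D) > 58,400 (G) > …
F and J tie at $106,600; tie-break gives it to F.
F is highest; pays the second-highest bid, $106,600.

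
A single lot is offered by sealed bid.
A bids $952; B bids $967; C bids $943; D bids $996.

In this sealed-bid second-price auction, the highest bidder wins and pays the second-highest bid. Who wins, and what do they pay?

Sealed-bid second-price auction: the highest bidder wins and pays the second-highest bid.
Bids ranked: 996 (D) > 967 (B) > 952 (A) > 943 (C)
D is highest; pays the second-highest bid, $967.

D pays $967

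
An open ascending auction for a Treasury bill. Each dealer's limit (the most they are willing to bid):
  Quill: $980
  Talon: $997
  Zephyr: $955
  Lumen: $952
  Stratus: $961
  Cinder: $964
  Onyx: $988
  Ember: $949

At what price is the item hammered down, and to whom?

Rule: the price rises until one bidder remains; the winner pays the price at which the last rival dropped out.
Sorting limits: 997 (Talon) > 988 (Onyx) > 980 (Quill) > 964 (Cinder) > 961 (Stratus) > 955 (Zephyr) > …
Bidding ends when Onyx exits at $988; Talon takes it.

Talon wins at $988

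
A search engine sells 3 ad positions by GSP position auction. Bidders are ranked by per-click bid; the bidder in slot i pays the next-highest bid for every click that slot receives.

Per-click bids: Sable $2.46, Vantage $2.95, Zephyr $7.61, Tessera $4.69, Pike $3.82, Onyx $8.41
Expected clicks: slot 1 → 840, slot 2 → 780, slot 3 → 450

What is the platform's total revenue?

Sorting advertisers: $8.41 (Onyx) > $7.61 (Zephyr) > $4.69 (Tessera) > $3.82 (Pike) > …
Slot 1: Onyx pays $7.61 × 840 = $6392.40
Slot 2: Zephyr pays $4.69 × 780 = $3658.20
Slot 3: Tessera pays $3.82 × 450 = $1719.00
Total = $11769.60

Total revenue: $11769.60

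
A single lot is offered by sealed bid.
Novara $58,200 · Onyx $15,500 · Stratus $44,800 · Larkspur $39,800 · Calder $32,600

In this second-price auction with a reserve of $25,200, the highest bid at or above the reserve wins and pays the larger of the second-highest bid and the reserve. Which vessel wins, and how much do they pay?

Novara pays $44,800

Bids ranked: 58,200 (Novara) > 44,800 (Stratus) > 39,800 (Larkspur) > 32,600 (Calder) > 15,500 (Onyx)
Novara has the top bid at or above the reserve ($58,200).
max(second-highest $44,800, reserve $25,200) = $44,800; the reserve does not bind.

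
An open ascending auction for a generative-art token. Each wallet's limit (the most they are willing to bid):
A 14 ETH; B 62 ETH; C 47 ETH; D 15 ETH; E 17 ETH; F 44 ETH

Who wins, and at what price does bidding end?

Rule: the price rises until one bidder remains; the winner pays the price at which the last rival dropped out.
Sorting limits: 62 (B) > 47 (C) > 44 (F) > 17 (E) > 15 (D) > 14 (A)
C is the last rival to drop out, at 47 ETH; B remains and wins at that price.

B wins at 47 ETH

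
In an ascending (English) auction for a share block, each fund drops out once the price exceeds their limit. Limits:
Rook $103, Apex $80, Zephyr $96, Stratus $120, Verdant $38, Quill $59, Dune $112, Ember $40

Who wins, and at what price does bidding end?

Limits ranked: 120 (Stratus) > 112 (Dune) > 103 (Rook) > 96 (Zephyr) > 80 (Apex) > 59 (Quill) > …
Bidding ends when Dune exits at $112; Stratus takes it.

Stratus wins at $112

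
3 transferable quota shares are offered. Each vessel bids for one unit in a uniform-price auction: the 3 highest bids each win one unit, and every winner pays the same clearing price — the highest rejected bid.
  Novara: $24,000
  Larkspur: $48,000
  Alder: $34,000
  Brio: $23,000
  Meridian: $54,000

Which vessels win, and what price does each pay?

Meridian, Larkspur, Alder; each pays $24,000

Ordering the bids: 54,000 (Meridian), 48,000 (Larkspur), 34,000 (Alder), 24,000 (Novara), 23,000 (Brio)
Winners (3 units): Meridian, Larkspur, Alder.
Clearing price = highest rejected bid = $24,000.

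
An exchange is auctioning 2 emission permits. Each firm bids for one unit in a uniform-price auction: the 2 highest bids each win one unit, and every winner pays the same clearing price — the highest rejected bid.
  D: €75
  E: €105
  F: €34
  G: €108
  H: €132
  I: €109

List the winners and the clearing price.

Sorting: 132 (H), 109 (I), 108 (G), 105 (E), …
Top 2: H, I.
First losing bid is G's €108, which sets the uniform price.

H, I; each pays €108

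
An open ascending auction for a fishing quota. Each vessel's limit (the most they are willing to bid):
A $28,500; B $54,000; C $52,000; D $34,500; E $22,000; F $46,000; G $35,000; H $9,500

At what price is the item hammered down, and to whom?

B wins at $52,000

Sorting limits: 54,000 (B) > 52,000 (C) > 46,000 (F) > 35,000 (G) > 34,500 (D) > 28,500 (A) > …
C is the last rival to drop out, at $52,000; B remains and wins at that price.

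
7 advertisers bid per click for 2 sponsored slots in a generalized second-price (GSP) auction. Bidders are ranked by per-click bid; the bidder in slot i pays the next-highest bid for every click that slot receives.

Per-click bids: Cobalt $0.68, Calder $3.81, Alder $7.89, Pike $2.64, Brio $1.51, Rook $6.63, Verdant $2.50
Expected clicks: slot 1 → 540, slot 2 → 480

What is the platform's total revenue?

Total revenue: $5409.00

Ranked by bid: $7.89 (Alder) > $6.63 (Rook) > $3.81 (Calder) > …
Slot 1: Alder pays $6.63 × 540 = $3580.20
Slot 2: Rook pays $3.81 × 480 = $1828.80
Total = $5409.00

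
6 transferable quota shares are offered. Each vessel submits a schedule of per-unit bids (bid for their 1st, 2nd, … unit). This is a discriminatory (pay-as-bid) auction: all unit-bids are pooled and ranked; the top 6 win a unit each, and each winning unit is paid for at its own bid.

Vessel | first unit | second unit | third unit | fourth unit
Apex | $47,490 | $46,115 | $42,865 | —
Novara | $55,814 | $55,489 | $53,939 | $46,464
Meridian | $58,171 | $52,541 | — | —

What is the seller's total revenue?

Total revenue: $323,444

All unit-bids, highest first — top 6: 58,171 (Meridian-1), 55,814 (Novara-1), 55,489 (Novara-2), 53,939 (Novara-3), 52,541 (Meridian-2), 47,490 (Apex-1)
Next rejected bid: $46,464 (not a price — pay-as-bid).
Each winning unit pays its own bid.
Revenue = 58,171 + 55,814 + 55,489 + 53,939 + 52,541 + 47,490 = $323,444.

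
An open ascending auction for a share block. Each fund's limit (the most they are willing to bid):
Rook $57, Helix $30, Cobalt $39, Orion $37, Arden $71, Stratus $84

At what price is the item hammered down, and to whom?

Stratus wins at $71

Limits in order: 84 (Stratus) > 71 (Arden) > 57 (Rook) > 39 (Cobalt) > 37 (Orion) > 30 (Helix)
Bidding ends when Arden exits at $71; Stratus takes it.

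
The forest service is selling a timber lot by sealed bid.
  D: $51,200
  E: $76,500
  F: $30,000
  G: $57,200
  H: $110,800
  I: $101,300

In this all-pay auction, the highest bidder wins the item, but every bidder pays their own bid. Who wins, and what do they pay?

H pays $110,800

Bids ranked: 110,800 (H) > 101,300 (I) > 76,500 (E) > 57,200 (G) > 51,200 (D) > 30,000 (F)
H wins with the top bid; all bids are sunk regardless.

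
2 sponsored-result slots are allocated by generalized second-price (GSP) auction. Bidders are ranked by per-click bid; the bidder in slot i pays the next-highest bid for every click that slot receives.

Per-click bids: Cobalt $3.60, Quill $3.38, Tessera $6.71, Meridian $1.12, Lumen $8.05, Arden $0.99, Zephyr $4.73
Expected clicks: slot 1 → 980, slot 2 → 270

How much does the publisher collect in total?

Per-click bids in order: $8.05 (Lumen) > $6.71 (Tessera) > $4.73 (Zephyr) > …
Slot 1: Lumen pays $6.71 × 980 = $6575.80
Slot 2: Tessera pays $4.73 × 270 = $1277.10
Total = $7852.90

Total revenue: $7852.90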